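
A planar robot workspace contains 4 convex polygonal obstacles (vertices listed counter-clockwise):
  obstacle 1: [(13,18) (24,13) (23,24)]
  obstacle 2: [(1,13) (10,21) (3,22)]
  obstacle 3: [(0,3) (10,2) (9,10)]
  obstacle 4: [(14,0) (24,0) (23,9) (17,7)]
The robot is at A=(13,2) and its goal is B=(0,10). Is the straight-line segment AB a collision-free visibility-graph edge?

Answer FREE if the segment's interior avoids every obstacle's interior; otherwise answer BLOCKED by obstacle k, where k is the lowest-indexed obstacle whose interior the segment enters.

Obstacle 1 [(13,18) (24,13) (23,24)]:
  edge (13,18)–(24,13): clear
  edge (24,13)–(23,24): clear
  edge (23,24)–(13,18): clear
  midpoint (13/2,6) outside
  → clear
Obstacle 2 [(1,13) (10,21) (3,22)]:
  edge (1,13)–(10,21): clear
  edge (10,21)–(3,22): clear
  edge (3,22)–(1,13): clear
  midpoint (13/2,6) outside
  → clear
Obstacle 3 [(0,3) (10,2) (9,10)]:
  edge (0,3)–(10,2): clear
  edge (10,2)–(9,10): crosses AB
  edge (9,10)–(0,3): crosses AB
  → BLOCKED
Obstacle 4 [(14,0) (24,0) (23,9) (17,7)]:
  edge (14,0)–(24,0): clear
  edge (24,0)–(23,9): clear
  edge (23,9)–(17,7): clear
  edge (17,7)–(14,0): clear
  midpoint (13/2,6) outside
  → clear

BLOCKED by obstacle 3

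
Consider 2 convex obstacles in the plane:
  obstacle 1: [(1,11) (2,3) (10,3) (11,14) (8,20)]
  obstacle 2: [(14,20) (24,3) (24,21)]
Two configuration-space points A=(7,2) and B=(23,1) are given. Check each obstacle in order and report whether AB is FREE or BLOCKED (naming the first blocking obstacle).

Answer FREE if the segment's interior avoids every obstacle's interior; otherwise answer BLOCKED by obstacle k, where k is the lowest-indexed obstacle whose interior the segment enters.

Obstacle 1 [(1,11) (2,3) (10,3) (11,14) (8,20)]:
  edge (1,11)–(2,3): clear
  edge (2,3)–(10,3): clear
  edge (10,3)–(11,14): clear
  edge (11,14)–(8,20): clear
  edge (8,20)–(1,11): clear
  midpoint (15,3/2) outside
  → clear
Obstacle 2 [(14,20) (24,3) (24,21)]:
  edge (14,20)–(24,3): clear
  edge (24,3)–(24,21): clear
  edge (24,21)–(14,20): clear
  midpoint (15,3/2) outside
  → clear

FREE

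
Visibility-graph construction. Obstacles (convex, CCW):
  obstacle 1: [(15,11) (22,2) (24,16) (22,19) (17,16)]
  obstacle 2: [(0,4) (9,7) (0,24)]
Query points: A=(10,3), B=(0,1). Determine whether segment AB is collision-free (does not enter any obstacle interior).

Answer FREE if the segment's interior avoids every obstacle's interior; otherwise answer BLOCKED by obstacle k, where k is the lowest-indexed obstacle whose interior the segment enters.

FREE

Obstacle 1 [(15,11) (22,2) (24,16) (22,19) (17,16)]:
  edge (15,11)–(22,2): clear
  edge (22,2)–(24,16): clear
  edge (24,16)–(22,19): clear
  edge (22,19)–(17,16): clear
  edge (17,16)–(15,11): clear
  midpoint (5,2) outside
  → clear
Obstacle 2 [(0,4) (9,7) (0,24)]:
  edge (0,4)–(9,7): clear
  edge (9,7)–(0,24): clear
  edge (0,24)–(0,4): clear
  midpoint (5,2) outside
  → clear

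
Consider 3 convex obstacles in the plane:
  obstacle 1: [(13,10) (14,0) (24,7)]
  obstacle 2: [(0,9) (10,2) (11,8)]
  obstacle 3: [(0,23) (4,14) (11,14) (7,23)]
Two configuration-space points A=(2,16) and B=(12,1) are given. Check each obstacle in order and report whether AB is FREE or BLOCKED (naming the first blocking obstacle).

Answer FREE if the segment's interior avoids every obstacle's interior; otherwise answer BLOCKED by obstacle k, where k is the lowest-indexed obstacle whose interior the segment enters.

BLOCKED by obstacle 2

Obstacle 1 [(13,10) (14,0) (24,7)]:
  edge (13,10)–(14,0): clear
  edge (14,0)–(24,7): clear
  edge (24,7)–(13,10): clear
  midpoint (7,17/2) outside
  → clear
Obstacle 2 [(0,9) (10,2) (11,8)]:
  edge (0,9)–(10,2): clear
  edge (10,2)–(11,8): crosses AB
  edge (11,8)–(0,9): crosses AB
  → BLOCKED
Obstacle 3 [(0,23) (4,14) (11,14) (7,23)]:
  edge (0,23)–(4,14): clear
  edge (4,14)–(11,14): clear
  edge (11,14)–(7,23): clear
  edge (7,23)–(0,23): clear
  midpoint (7,17/2) outside
  → clear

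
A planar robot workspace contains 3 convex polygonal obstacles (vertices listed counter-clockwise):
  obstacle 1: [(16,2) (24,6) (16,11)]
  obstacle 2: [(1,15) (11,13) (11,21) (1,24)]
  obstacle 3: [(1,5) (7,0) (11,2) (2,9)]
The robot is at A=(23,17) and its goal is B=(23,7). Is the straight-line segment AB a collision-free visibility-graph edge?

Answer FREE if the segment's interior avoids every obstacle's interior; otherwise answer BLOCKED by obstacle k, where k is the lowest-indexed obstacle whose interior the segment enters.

FREE

Obstacle 1 [(16,2) (24,6) (16,11)]:
  edge (16,2)–(24,6): clear
  edge (24,6)–(16,11): clear
  edge (16,11)–(16,2): clear
  midpoint (23,12) outside
  → clear
Obstacle 2 [(1,15) (11,13) (11,21) (1,24)]:
  edge (1,15)–(11,13): clear
  edge (11,13)–(11,21): clear
  edge (11,21)–(1,24): clear
  edge (1,24)–(1,15): clear
  midpoint (23,12) outside
  → clear
Obstacle 3 [(1,5) (7,0) (11,2) (2,9)]:
  edge (1,5)–(7,0): clear
  edge (7,0)–(11,2): clear
  edge (11,2)–(2,9): clear
  edge (2,9)–(1,5): clear
  midpoint (23,12) outside
  → clear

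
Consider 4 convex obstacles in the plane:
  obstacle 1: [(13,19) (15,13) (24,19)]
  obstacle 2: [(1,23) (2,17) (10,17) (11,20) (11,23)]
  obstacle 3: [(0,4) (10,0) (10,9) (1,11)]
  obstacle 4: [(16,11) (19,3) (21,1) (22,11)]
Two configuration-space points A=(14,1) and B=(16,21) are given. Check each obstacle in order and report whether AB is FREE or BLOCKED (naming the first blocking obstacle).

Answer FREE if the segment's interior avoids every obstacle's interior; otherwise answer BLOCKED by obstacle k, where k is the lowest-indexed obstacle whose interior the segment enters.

BLOCKED by obstacle 1

Obstacle 1 [(13,19) (15,13) (24,19)]:
  edge (13,19)–(15,13): clear
  edge (15,13)–(24,19): crosses AB
  edge (24,19)–(13,19): crosses AB
  → BLOCKED
Obstacle 2 [(1,23) (2,17) (10,17) (11,20) (11,23)]:
  edge (1,23)–(2,17): clear
  edge (2,17)–(10,17): clear
  edge (10,17)–(11,20): clear
  edge (11,20)–(11,23): clear
  edge (11,23)–(1,23): clear
  midpoint (15,11) outside
  → clear
Obstacle 3 [(0,4) (10,0) (10,9) (1,11)]:
  edge (0,4)–(10,0): clear
  edge (10,0)–(10,9): clear
  edge (10,9)–(1,11): clear
  edge (1,11)–(0,4): clear
  midpoint (15,11) outside
  → clear
Obstacle 4 [(16,11) (19,3) (21,1) (22,11)]:
  edge (16,11)–(19,3): clear
  edge (19,3)–(21,1): clear
  edge (21,1)–(22,11): clear
  edge (22,11)–(16,11): clear
  midpoint (15,11) outside
  → clear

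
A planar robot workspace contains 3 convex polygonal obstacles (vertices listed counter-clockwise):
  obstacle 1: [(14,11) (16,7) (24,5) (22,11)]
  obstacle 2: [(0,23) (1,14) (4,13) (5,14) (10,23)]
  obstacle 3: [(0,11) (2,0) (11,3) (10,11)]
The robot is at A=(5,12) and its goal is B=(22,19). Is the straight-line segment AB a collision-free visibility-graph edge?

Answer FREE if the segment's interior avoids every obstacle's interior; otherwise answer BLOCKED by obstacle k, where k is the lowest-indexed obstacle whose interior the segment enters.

Obstacle 1 [(14,11) (16,7) (24,5) (22,11)]:
  edge (14,11)–(16,7): clear
  edge (16,7)–(24,5): clear
  edge (24,5)–(22,11): clear
  edge (22,11)–(14,11): clear
  midpoint (27/2,31/2) outside
  → clear
Obstacle 2 [(0,23) (1,14) (4,13) (5,14) (10,23)]:
  edge (0,23)–(1,14): clear
  edge (1,14)–(4,13): clear
  edge (4,13)–(5,14): clear
  edge (5,14)–(10,23): clear
  edge (10,23)–(0,23): clear
  midpoint (27/2,31/2) outside
  → clear
Obstacle 3 [(0,11) (2,0) (11,3) (10,11)]:
  edge (0,11)–(2,0): clear
  edge (2,0)–(11,3): clear
  edge (11,3)–(10,11): clear
  edge (10,11)–(0,11): clear
  midpoint (27/2,31/2) outside
  → clear

FREE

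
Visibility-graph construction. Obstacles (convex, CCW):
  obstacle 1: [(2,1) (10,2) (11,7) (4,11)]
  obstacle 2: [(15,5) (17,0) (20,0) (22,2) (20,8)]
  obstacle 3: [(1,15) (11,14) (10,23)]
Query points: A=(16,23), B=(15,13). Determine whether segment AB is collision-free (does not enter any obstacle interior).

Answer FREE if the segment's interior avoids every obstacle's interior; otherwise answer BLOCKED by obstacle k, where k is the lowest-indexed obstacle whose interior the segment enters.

Obstacle 1 [(2,1) (10,2) (11,7) (4,11)]:
  edge (2,1)–(10,2): clear
  edge (10,2)–(11,7): clear
  edge (11,7)–(4,11): clear
  edge (4,11)–(2,1): clear
  midpoint (31/2,18) outside
  → clear
Obstacle 2 [(15,5) (17,0) (20,0) (22,2) (20,8)]:
  edge (15,5)–(17,0): clear
  edge (17,0)–(20,0): clear
  edge (20,0)–(22,2): clear
  edge (22,2)–(20,8): clear
  edge (20,8)–(15,5): clear
  midpoint (31/2,18) outside
  → clear
Obstacle 3 [(1,15) (11,14) (10,23)]:
  edge (1,15)–(11,14): clear
  edge (11,14)–(10,23): clear
  edge (10,23)–(1,15): clear
  midpoint (31/2,18) outside
  → clear

FREE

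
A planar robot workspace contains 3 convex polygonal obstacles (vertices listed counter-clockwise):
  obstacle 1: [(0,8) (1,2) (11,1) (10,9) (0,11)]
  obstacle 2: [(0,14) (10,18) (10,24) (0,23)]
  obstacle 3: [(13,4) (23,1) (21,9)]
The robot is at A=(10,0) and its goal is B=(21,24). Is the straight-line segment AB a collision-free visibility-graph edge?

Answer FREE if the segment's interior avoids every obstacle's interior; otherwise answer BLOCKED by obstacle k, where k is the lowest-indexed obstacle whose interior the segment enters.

BLOCKED by obstacle 1

Obstacle 1 [(0,8) (1,2) (11,1) (10,9) (0,11)]:
  edge (0,8)–(1,2): clear
  edge (1,2)–(11,1): crosses AB
  edge (11,1)–(10,9): crosses AB
  edge (10,9)–(0,11): clear
  edge (0,11)–(0,8): clear
  → BLOCKED
Obstacle 2 [(0,14) (10,18) (10,24) (0,23)]:
  edge (0,14)–(10,18): clear
  edge (10,18)–(10,24): clear
  edge (10,24)–(0,23): clear
  edge (0,23)–(0,14): clear
  midpoint (31/2,12) outside
  → clear
Obstacle 3 [(13,4) (23,1) (21,9)]:
  edge (13,4)–(23,1): clear
  edge (23,1)–(21,9): clear
  edge (21,9)–(13,4): clear
  midpoint (31/2,12) outside
  → clear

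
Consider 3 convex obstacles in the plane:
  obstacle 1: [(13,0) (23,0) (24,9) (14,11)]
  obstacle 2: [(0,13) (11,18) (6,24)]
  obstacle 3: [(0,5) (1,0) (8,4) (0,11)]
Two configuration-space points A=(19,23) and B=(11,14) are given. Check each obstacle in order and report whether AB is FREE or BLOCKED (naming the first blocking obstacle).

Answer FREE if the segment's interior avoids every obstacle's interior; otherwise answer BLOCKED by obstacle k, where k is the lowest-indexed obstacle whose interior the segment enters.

Obstacle 1 [(13,0) (23,0) (24,9) (14,11)]:
  edge (13,0)–(23,0): clear
  edge (23,0)–(24,9): clear
  edge (24,9)–(14,11): clear
  edge (14,11)–(13,0): clear
  midpoint (15,37/2) outside
  → clear
Obstacle 2 [(0,13) (11,18) (6,24)]:
  edge (0,13)–(11,18): clear
  edge (11,18)–(6,24): clear
  edge (6,24)–(0,13): clear
  midpoint (15,37/2) outside
  → clear
Obstacle 3 [(0,5) (1,0) (8,4) (0,11)]:
  edge (0,5)–(1,0): clear
  edge (1,0)–(8,4): clear
  edge (8,4)–(0,11): clear
  edge (0,11)–(0,5): clear
  midpoint (15,37/2) outside
  → clear

FREE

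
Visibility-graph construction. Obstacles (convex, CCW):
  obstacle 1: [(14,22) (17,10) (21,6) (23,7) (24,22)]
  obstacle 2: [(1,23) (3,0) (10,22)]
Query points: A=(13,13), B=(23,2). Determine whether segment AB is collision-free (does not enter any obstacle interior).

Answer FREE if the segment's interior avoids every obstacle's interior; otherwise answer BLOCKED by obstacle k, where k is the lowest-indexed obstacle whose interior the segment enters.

FREE

Obstacle 1 [(14,22) (17,10) (21,6) (23,7) (24,22)]:
  edge (14,22)–(17,10): clear
  edge (17,10)–(21,6): clear
  edge (21,6)–(23,7): clear
  edge (23,7)–(24,22): clear
  edge (24,22)–(14,22): clear
  midpoint (18,15/2) outside
  → clear
Obstacle 2 [(1,23) (3,0) (10,22)]:
  edge (1,23)–(3,0): clear
  edge (3,0)–(10,22): clear
  edge (10,22)–(1,23): clear
  midpoint (18,15/2) outside
  → clear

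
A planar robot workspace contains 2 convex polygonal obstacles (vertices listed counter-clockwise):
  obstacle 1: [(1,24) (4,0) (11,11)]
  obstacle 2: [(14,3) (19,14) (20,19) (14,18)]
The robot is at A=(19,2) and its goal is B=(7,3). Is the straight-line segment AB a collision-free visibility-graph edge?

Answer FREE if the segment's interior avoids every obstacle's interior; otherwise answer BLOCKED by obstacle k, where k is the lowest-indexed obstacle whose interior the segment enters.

FREE

Obstacle 1 [(1,24) (4,0) (11,11)]:
  edge (1,24)–(4,0): clear
  edge (4,0)–(11,11): clear
  edge (11,11)–(1,24): clear
  midpoint (13,5/2) outside
  → clear
Obstacle 2 [(14,3) (19,14) (20,19) (14,18)]:
  edge (14,3)–(19,14): clear
  edge (19,14)–(20,19): clear
  edge (20,19)–(14,18): clear
  edge (14,18)–(14,3): clear
  midpoint (13,5/2) outside
  → clear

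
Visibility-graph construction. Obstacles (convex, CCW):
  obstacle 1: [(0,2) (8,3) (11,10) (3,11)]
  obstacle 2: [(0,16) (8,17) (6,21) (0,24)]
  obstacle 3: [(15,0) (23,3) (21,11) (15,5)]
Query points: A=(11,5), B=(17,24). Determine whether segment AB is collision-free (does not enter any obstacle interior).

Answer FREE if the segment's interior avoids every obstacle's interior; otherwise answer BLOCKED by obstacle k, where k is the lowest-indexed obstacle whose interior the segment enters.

FREE

Obstacle 1 [(0,2) (8,3) (11,10) (3,11)]:
  edge (0,2)–(8,3): clear
  edge (8,3)–(11,10): clear
  edge (11,10)–(3,11): clear
  edge (3,11)–(0,2): clear
  midpoint (14,29/2) outside
  → clear
Obstacle 2 [(0,16) (8,17) (6,21) (0,24)]:
  edge (0,16)–(8,17): clear
  edge (8,17)–(6,21): clear
  edge (6,21)–(0,24): clear
  edge (0,24)–(0,16): clear
  midpoint (14,29/2) outside
  → clear
Obstacle 3 [(15,0) (23,3) (21,11) (15,5)]:
  edge (15,0)–(23,3): clear
  edge (23,3)–(21,11): clear
  edge (21,11)–(15,5): clear
  edge (15,5)–(15,0): clear
  midpoint (14,29/2) outside
  → clear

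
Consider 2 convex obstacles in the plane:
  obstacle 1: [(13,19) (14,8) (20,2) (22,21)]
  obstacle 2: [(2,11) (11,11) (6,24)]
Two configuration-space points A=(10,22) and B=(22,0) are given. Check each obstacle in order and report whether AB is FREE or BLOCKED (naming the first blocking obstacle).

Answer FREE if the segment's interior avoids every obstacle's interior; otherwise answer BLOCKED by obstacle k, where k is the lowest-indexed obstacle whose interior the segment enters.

BLOCKED by obstacle 1

Obstacle 1 [(13,19) (14,8) (20,2) (22,21)]:
  edge (13,19)–(14,8): crosses AB
  edge (14,8)–(20,2): clear
  edge (20,2)–(22,21): crosses AB
  edge (22,21)–(13,19): clear
  → BLOCKED
Obstacle 2 [(2,11) (11,11) (6,24)]:
  edge (2,11)–(11,11): clear
  edge (11,11)–(6,24): clear
  edge (6,24)–(2,11): clear
  midpoint (16,11) outside
  → clear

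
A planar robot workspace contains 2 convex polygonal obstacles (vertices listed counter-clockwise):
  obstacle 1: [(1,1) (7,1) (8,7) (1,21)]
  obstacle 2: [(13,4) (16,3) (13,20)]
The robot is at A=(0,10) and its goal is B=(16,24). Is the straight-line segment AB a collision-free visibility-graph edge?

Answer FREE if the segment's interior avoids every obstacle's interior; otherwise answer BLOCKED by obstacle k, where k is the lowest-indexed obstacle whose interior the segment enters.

BLOCKED by obstacle 1

Obstacle 1 [(1,1) (7,1) (8,7) (1,21)]:
  edge (1,1)–(7,1): clear
  edge (7,1)–(8,7): clear
  edge (8,7)–(1,21): crosses AB
  edge (1,21)–(1,1): crosses AB
  → BLOCKED
Obstacle 2 [(13,4) (16,3) (13,20)]:
  edge (13,4)–(16,3): clear
  edge (16,3)–(13,20): clear
  edge (13,20)–(13,4): clear
  midpoint (8,17) outside
  → clear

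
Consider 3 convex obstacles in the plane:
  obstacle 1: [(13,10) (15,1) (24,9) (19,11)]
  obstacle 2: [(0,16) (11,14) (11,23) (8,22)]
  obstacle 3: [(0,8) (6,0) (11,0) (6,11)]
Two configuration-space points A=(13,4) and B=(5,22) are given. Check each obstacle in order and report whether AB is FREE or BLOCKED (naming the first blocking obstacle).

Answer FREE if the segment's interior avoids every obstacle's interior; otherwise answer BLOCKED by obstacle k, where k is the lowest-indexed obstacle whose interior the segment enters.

Obstacle 1 [(13,10) (15,1) (24,9) (19,11)]:
  edge (13,10)–(15,1): clear
  edge (15,1)–(24,9): clear
  edge (24,9)–(19,11): clear
  edge (19,11)–(13,10): clear
  midpoint (9,13) outside
  → clear
Obstacle 2 [(0,16) (11,14) (11,23) (8,22)]:
  edge (0,16)–(11,14): crosses AB
  edge (11,14)–(11,23): clear
  edge (11,23)–(8,22): clear
  edge (8,22)–(0,16): crosses AB
  → BLOCKED
Obstacle 3 [(0,8) (6,0) (11,0) (6,11)]:
  edge (0,8)–(6,0): clear
  edge (6,0)–(11,0): clear
  edge (11,0)–(6,11): clear
  edge (6,11)–(0,8): clear
  midpoint (9,13) outside
  → clear

BLOCKED by obstacle 2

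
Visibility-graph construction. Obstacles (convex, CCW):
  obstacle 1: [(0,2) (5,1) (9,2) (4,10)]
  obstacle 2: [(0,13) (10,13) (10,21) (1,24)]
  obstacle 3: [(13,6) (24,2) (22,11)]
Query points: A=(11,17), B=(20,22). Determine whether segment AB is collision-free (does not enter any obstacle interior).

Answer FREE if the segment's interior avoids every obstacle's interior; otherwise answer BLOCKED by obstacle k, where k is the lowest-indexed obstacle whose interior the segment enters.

FREE

Obstacle 1 [(0,2) (5,1) (9,2) (4,10)]:
  edge (0,2)–(5,1): clear
  edge (5,1)–(9,2): clear
  edge (9,2)–(4,10): clear
  edge (4,10)–(0,2): clear
  midpoint (31/2,39/2) outside
  → clear
Obstacle 2 [(0,13) (10,13) (10,21) (1,24)]:
  edge (0,13)–(10,13): clear
  edge (10,13)–(10,21): clear
  edge (10,21)–(1,24): clear
  edge (1,24)–(0,13): clear
  midpoint (31/2,39/2) outside
  → clear
Obstacle 3 [(13,6) (24,2) (22,11)]:
  edge (13,6)–(24,2): clear
  edge (24,2)–(22,11): clear
  edge (22,11)–(13,6): clear
  midpoint (31/2,39/2) outside
  → clear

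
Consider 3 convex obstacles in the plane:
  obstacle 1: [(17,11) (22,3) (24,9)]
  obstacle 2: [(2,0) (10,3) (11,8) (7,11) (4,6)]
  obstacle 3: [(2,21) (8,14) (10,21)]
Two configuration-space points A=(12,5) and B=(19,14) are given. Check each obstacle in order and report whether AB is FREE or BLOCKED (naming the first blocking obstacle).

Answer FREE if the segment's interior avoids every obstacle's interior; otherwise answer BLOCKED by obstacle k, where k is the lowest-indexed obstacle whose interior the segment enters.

FREE

Obstacle 1 [(17,11) (22,3) (24,9)]:
  edge (17,11)–(22,3): clear
  edge (22,3)–(24,9): clear
  edge (24,9)–(17,11): clear
  midpoint (31/2,19/2) outside
  → clear
Obstacle 2 [(2,0) (10,3) (11,8) (7,11) (4,6)]:
  edge (2,0)–(10,3): clear
  edge (10,3)–(11,8): clear
  edge (11,8)–(7,11): clear
  edge (7,11)–(4,6): clear
  edge (4,6)–(2,0): clear
  midpoint (31/2,19/2) outside
  → clear
Obstacle 3 [(2,21) (8,14) (10,21)]:
  edge (2,21)–(8,14): clear
  edge (8,14)–(10,21): clear
  edge (10,21)–(2,21): clear
  midpoint (31/2,19/2) outside
  → clear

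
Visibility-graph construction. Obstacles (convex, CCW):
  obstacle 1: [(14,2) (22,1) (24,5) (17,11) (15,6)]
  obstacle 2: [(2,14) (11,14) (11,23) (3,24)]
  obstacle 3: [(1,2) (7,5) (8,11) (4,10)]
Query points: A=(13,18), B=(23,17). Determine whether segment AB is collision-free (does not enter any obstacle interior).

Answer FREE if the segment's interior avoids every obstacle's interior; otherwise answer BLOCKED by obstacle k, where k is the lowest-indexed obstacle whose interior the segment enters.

FREE

Obstacle 1 [(14,2) (22,1) (24,5) (17,11) (15,6)]:
  edge (14,2)–(22,1): clear
  edge (22,1)–(24,5): clear
  edge (24,5)–(17,11): clear
  edge (17,11)–(15,6): clear
  edge (15,6)–(14,2): clear
  midpoint (18,35/2) outside
  → clear
Obstacle 2 [(2,14) (11,14) (11,23) (3,24)]:
  edge (2,14)–(11,14): clear
  edge (11,14)–(11,23): clear
  edge (11,23)–(3,24): clear
  edge (3,24)–(2,14): clear
  midpoint (18,35/2) outside
  → clear
Obstacle 3 [(1,2) (7,5) (8,11) (4,10)]:
  edge (1,2)–(7,5): clear
  edge (7,5)–(8,11): clear
  edge (8,11)–(4,10): clear
  edge (4,10)–(1,2): clear
  midpoint (18,35/2) outside
  → clear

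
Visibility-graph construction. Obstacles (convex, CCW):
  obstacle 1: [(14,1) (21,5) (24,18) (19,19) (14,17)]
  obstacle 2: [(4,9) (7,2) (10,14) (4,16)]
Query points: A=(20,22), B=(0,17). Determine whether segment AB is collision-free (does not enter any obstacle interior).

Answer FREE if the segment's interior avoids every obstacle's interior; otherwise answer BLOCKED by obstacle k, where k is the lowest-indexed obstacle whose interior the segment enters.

Obstacle 1 [(14,1) (21,5) (24,18) (19,19) (14,17)]:
  edge (14,1)–(21,5): clear
  edge (21,5)–(24,18): clear
  edge (24,18)–(19,19): clear
  edge (19,19)–(14,17): clear
  edge (14,17)–(14,1): clear
  midpoint (10,39/2) outside
  → clear
Obstacle 2 [(4,9) (7,2) (10,14) (4,16)]:
  edge (4,9)–(7,2): clear
  edge (7,2)–(10,14): clear
  edge (10,14)–(4,16): clear
  edge (4,16)–(4,9): clear
  midpoint (10,39/2) outside
  → clear

FREE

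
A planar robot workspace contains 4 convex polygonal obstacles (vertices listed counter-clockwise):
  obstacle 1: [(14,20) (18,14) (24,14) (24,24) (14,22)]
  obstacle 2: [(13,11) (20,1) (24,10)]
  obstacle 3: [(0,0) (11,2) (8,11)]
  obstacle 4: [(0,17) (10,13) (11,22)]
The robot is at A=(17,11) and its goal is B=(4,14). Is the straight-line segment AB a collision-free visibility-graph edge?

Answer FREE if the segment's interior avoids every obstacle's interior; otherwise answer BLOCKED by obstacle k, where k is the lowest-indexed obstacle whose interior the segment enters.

FREE

Obstacle 1 [(14,20) (18,14) (24,14) (24,24) (14,22)]:
  edge (14,20)–(18,14): clear
  edge (18,14)–(24,14): clear
  edge (24,14)–(24,24): clear
  edge (24,24)–(14,22): clear
  edge (14,22)–(14,20): clear
  midpoint (21/2,25/2) outside
  → clear
Obstacle 2 [(13,11) (20,1) (24,10)]:
  edge (13,11)–(20,1): clear
  edge (20,1)–(24,10): clear
  edge (24,10)–(13,11): clear
  midpoint (21/2,25/2) outside
  → clear
Obstacle 3 [(0,0) (11,2) (8,11)]:
  edge (0,0)–(11,2): clear
  edge (11,2)–(8,11): clear
  edge (8,11)–(0,0): clear
  midpoint (21/2,25/2) outside
  → clear
Obstacle 4 [(0,17) (10,13) (11,22)]:
  edge (0,17)–(10,13): clear
  edge (10,13)–(11,22): clear
  edge (11,22)–(0,17): clear
  midpoint (21/2,25/2) outside
  → clear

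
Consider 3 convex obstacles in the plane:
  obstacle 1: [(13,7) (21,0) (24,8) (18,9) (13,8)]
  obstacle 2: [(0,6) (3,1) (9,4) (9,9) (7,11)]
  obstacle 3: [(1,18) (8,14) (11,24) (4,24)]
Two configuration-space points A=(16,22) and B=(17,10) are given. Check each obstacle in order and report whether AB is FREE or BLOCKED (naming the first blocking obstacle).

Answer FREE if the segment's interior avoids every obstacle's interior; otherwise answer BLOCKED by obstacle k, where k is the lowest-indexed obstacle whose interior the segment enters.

FREE

Obstacle 1 [(13,7) (21,0) (24,8) (18,9) (13,8)]:
  edge (13,7)–(21,0): clear
  edge (21,0)–(24,8): clear
  edge (24,8)–(18,9): clear
  edge (18,9)–(13,8): clear
  edge (13,8)–(13,7): clear
  midpoint (33/2,16) outside
  → clear
Obstacle 2 [(0,6) (3,1) (9,4) (9,9) (7,11)]:
  edge (0,6)–(3,1): clear
  edge (3,1)–(9,4): clear
  edge (9,4)–(9,9): clear
  edge (9,9)–(7,11): clear
  edge (7,11)–(0,6): clear
  midpoint (33/2,16) outside
  → clear
Obstacle 3 [(1,18) (8,14) (11,24) (4,24)]:
  edge (1,18)–(8,14): clear
  edge (8,14)–(11,24): clear
  edge (11,24)–(4,24): clear
  edge (4,24)–(1,18): clear
  midpoint (33/2,16) outside
  → clear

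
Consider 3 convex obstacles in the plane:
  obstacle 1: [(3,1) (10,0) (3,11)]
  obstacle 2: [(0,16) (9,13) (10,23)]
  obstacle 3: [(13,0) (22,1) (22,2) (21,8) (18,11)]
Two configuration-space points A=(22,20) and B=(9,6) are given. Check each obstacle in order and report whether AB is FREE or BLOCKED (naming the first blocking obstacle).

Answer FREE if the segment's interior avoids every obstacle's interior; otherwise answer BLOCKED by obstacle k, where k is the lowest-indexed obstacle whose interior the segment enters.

FREE

Obstacle 1 [(3,1) (10,0) (3,11)]:
  edge (3,1)–(10,0): clear
  edge (10,0)–(3,11): clear
  edge (3,11)–(3,1): clear
  midpoint (31/2,13) outside
  → clear
Obstacle 2 [(0,16) (9,13) (10,23)]:
  edge (0,16)–(9,13): clear
  edge (9,13)–(10,23): clear
  edge (10,23)–(0,16): clear
  midpoint (31/2,13) outside
  → clear
Obstacle 3 [(13,0) (22,1) (22,2) (21,8) (18,11)]:
  edge (13,0)–(22,1): clear
  edge (22,1)–(22,2): clear
  edge (22,2)–(21,8): clear
  edge (21,8)–(18,11): clear
  edge (18,11)–(13,0): clear
  midpoint (31/2,13) outside
  → clear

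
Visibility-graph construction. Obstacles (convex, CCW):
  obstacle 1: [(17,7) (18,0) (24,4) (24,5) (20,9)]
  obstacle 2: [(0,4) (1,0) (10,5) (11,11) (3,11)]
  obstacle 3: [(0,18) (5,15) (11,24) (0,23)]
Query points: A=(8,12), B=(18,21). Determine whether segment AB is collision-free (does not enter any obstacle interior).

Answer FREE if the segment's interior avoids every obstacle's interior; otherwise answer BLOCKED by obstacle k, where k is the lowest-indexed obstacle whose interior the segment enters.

FREE

Obstacle 1 [(17,7) (18,0) (24,4) (24,5) (20,9)]:
  edge (17,7)–(18,0): clear
  edge (18,0)–(24,4): clear
  edge (24,4)–(24,5): clear
  edge (24,5)–(20,9): clear
  edge (20,9)–(17,7): clear
  midpoint (13,33/2) outside
  → clear
Obstacle 2 [(0,4) (1,0) (10,5) (11,11) (3,11)]:
  edge (0,4)–(1,0): clear
  edge (1,0)–(10,5): clear
  edge (10,5)–(11,11): clear
  edge (11,11)–(3,11): clear
  edge (3,11)–(0,4): clear
  midpoint (13,33/2) outside
  → clear
Obstacle 3 [(0,18) (5,15) (11,24) (0,23)]:
  edge (0,18)–(5,15): clear
  edge (5,15)–(11,24): clear
  edge (11,24)–(0,23): clear
  edge (0,23)–(0,18): clear
  midpoint (13,33/2) outside
  → clear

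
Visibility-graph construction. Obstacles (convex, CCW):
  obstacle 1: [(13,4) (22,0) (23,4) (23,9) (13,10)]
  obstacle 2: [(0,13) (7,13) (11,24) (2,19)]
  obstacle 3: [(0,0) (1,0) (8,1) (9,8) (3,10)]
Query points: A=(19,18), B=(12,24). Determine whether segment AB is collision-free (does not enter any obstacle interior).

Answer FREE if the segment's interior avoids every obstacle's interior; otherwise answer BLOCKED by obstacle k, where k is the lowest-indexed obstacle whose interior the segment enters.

FREE

Obstacle 1 [(13,4) (22,0) (23,4) (23,9) (13,10)]:
  edge (13,4)–(22,0): clear
  edge (22,0)–(23,4): clear
  edge (23,4)–(23,9): clear
  edge (23,9)–(13,10): clear
  edge (13,10)–(13,4): clear
  midpoint (31/2,21) outside
  → clear
Obstacle 2 [(0,13) (7,13) (11,24) (2,19)]:
  edge (0,13)–(7,13): clear
  edge (7,13)–(11,24): clear
  edge (11,24)–(2,19): clear
  edge (2,19)–(0,13): clear
  midpoint (31/2,21) outside
  → clear
Obstacle 3 [(0,0) (1,0) (8,1) (9,8) (3,10)]:
  edge (0,0)–(1,0): clear
  edge (1,0)–(8,1): clear
  edge (8,1)–(9,8): clear
  edge (9,8)–(3,10): clear
  edge (3,10)–(0,0): clear
  midpoint (31/2,21) outside
  → clear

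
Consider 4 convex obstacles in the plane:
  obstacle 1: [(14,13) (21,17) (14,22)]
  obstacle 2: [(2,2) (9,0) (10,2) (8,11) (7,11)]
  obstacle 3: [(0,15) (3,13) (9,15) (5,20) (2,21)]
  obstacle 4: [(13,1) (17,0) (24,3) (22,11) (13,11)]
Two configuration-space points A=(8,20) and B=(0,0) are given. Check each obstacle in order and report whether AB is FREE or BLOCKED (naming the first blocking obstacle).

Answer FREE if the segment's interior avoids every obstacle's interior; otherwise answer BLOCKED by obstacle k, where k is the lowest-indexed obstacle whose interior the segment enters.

BLOCKED by obstacle 3

Obstacle 1 [(14,13) (21,17) (14,22)]:
  edge (14,13)–(21,17): clear
  edge (21,17)–(14,22): clear
  edge (14,22)–(14,13): clear
  midpoint (4,10) outside
  → clear
Obstacle 2 [(2,2) (9,0) (10,2) (8,11) (7,11)]:
  edge (2,2)–(9,0): clear
  edge (9,0)–(10,2): clear
  edge (10,2)–(8,11): clear
  edge (8,11)–(7,11): clear
  edge (7,11)–(2,2): clear
  midpoint (4,10) outside
  → clear
Obstacle 3 [(0,15) (3,13) (9,15) (5,20) (2,21)]:
  edge (0,15)–(3,13): clear
  edge (3,13)–(9,15): crosses AB
  edge (9,15)–(5,20): crosses AB
  edge (5,20)–(2,21): clear
  edge (2,21)–(0,15): clear
  → BLOCKED
Obstacle 4 [(13,1) (17,0) (24,3) (22,11) (13,11)]:
  edge (13,1)–(17,0): clear
  edge (17,0)–(24,3): clear
  edge (24,3)–(22,11): clear
  edge (22,11)–(13,11): clear
  edge (13,11)–(13,1): clear
  midpoint (4,10) outside
  → clear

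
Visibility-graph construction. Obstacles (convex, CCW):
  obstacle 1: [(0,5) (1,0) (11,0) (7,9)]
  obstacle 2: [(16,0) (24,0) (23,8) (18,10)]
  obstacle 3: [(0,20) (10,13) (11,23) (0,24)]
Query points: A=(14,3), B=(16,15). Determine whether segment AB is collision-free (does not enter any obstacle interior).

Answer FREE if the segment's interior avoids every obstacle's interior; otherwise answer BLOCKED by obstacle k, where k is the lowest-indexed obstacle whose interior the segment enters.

Obstacle 1 [(0,5) (1,0) (11,0) (7,9)]:
  edge (0,5)–(1,0): clear
  edge (1,0)–(11,0): clear
  edge (11,0)–(7,9): clear
  edge (7,9)–(0,5): clear
  midpoint (15,9) outside
  → clear
Obstacle 2 [(16,0) (24,0) (23,8) (18,10)]:
  edge (16,0)–(24,0): clear
  edge (24,0)–(23,8): clear
  edge (23,8)–(18,10): clear
  edge (18,10)–(16,0): clear
  midpoint (15,9) outside
  → clear
Obstacle 3 [(0,20) (10,13) (11,23) (0,24)]:
  edge (0,20)–(10,13): clear
  edge (10,13)–(11,23): clear
  edge (11,23)–(0,24): clear
  edge (0,24)–(0,20): clear
  midpoint (15,9) outside
  → clear

FREE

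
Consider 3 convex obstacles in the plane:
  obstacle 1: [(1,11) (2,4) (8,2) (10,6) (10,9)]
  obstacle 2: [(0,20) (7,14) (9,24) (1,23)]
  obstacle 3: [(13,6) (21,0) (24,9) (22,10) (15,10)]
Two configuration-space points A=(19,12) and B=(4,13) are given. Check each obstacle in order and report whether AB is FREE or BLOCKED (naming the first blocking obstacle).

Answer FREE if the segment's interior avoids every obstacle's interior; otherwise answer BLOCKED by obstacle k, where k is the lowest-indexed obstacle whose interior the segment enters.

Obstacle 1 [(1,11) (2,4) (8,2) (10,6) (10,9)]:
  edge (1,11)–(2,4): clear
  edge (2,4)–(8,2): clear
  edge (8,2)–(10,6): clear
  edge (10,6)–(10,9): clear
  edge (10,9)–(1,11): clear
  midpoint (23/2,25/2) outside
  → clear
Obstacle 2 [(0,20) (7,14) (9,24) (1,23)]:
  edge (0,20)–(7,14): clear
  edge (7,14)–(9,24): clear
  edge (9,24)–(1,23): clear
  edge (1,23)–(0,20): clear
  midpoint (23/2,25/2) outside
  → clear
Obstacle 3 [(13,6) (21,0) (24,9) (22,10) (15,10)]:
  edge (13,6)–(21,0): clear
  edge (21,0)–(24,9): clear
  edge (24,9)–(22,10): clear
  edge (22,10)–(15,10): clear
  edge (15,10)–(13,6): clear
  midpoint (23/2,25/2) outside
  → clear

FREE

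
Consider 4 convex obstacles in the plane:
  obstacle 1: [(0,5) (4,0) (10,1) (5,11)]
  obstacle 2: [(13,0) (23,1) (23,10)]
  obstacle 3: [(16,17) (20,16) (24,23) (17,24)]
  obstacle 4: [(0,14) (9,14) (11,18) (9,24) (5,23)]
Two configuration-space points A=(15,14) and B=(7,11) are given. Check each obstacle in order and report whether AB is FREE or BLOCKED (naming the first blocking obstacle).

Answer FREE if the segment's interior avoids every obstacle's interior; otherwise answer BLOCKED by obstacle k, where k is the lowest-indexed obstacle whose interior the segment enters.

Obstacle 1 [(0,5) (4,0) (10,1) (5,11)]:
  edge (0,5)–(4,0): clear
  edge (4,0)–(10,1): clear
  edge (10,1)–(5,11): clear
  edge (5,11)–(0,5): clear
  midpoint (11,25/2) outside
  → clear
Obstacle 2 [(13,0) (23,1) (23,10)]:
  edge (13,0)–(23,1): clear
  edge (23,1)–(23,10): clear
  edge (23,10)–(13,0): clear
  midpoint (11,25/2) outside
  → clear
Obstacle 3 [(16,17) (20,16) (24,23) (17,24)]:
  edge (16,17)–(20,16): clear
  edge (20,16)–(24,23): clear
  edge (24,23)–(17,24): clear
  edge (17,24)–(16,17): clear
  midpoint (11,25/2) outside
  → clear
Obstacle 4 [(0,14) (9,14) (11,18) (9,24) (5,23)]:
  edge (0,14)–(9,14): clear
  edge (9,14)–(11,18): clear
  edge (11,18)–(9,24): clear
  edge (9,24)–(5,23): clear
  edge (5,23)–(0,14): clear
  midpoint (11,25/2) outside
  → clear

FREE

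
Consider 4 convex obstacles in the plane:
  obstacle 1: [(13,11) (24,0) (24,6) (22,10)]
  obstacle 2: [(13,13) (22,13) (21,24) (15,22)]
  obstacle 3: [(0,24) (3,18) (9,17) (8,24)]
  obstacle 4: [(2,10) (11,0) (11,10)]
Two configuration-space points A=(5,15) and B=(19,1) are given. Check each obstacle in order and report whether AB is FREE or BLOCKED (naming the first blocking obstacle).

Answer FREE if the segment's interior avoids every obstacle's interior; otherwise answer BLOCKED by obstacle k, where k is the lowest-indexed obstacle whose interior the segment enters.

BLOCKED by obstacle 4

Obstacle 1 [(13,11) (24,0) (24,6) (22,10)]:
  edge (13,11)–(24,0): clear
  edge (24,0)–(24,6): clear
  edge (24,6)–(22,10): clear
  edge (22,10)–(13,11): clear
  midpoint (12,8) outside
  → clear
Obstacle 2 [(13,13) (22,13) (21,24) (15,22)]:
  edge (13,13)–(22,13): clear
  edge (22,13)–(21,24): clear
  edge (21,24)–(15,22): clear
  edge (15,22)–(13,13): clear
  midpoint (12,8) outside
  → clear
Obstacle 3 [(0,24) (3,18) (9,17) (8,24)]:
  edge (0,24)–(3,18): clear
  edge (3,18)–(9,17): clear
  edge (9,17)–(8,24): clear
  edge (8,24)–(0,24): clear
  midpoint (12,8) outside
  → clear
Obstacle 4 [(2,10) (11,0) (11,10)]:
  edge (2,10)–(11,0): clear
  edge (11,0)–(11,10): crosses AB
  edge (11,10)–(2,10): crosses AB
  → BLOCKED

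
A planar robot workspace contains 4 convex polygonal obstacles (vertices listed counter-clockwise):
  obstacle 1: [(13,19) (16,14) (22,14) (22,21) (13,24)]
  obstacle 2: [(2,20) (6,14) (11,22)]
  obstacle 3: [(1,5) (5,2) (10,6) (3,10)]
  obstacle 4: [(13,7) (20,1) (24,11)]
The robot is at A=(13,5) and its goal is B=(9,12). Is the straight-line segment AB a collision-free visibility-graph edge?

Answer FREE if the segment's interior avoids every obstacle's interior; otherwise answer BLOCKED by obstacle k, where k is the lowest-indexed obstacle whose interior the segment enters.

FREE

Obstacle 1 [(13,19) (16,14) (22,14) (22,21) (13,24)]:
  edge (13,19)–(16,14): clear
  edge (16,14)–(22,14): clear
  edge (22,14)–(22,21): clear
  edge (22,21)–(13,24): clear
  edge (13,24)–(13,19): clear
  midpoint (11,17/2) outside
  → clear
Obstacle 2 [(2,20) (6,14) (11,22)]:
  edge (2,20)–(6,14): clear
  edge (6,14)–(11,22): clear
  edge (11,22)–(2,20): clear
  midpoint (11,17/2) outside
  → clear
Obstacle 3 [(1,5) (5,2) (10,6) (3,10)]:
  edge (1,5)–(5,2): clear
  edge (5,2)–(10,6): clear
  edge (10,6)–(3,10): clear
  edge (3,10)–(1,5): clear
  midpoint (11,17/2) outside
  → clear
Obstacle 4 [(13,7) (20,1) (24,11)]:
  edge (13,7)–(20,1): clear
  edge (20,1)–(24,11): clear
  edge (24,11)–(13,7): clear
  midpoint (11,17/2) outside
  → clear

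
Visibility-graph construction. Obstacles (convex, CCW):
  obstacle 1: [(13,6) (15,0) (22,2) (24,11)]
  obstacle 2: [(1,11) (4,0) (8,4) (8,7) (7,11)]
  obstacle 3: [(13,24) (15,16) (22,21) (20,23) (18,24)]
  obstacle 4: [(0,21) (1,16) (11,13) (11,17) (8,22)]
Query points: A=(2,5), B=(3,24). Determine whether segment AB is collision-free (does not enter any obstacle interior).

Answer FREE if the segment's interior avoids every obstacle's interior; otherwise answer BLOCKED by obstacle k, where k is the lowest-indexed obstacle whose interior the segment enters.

Obstacle 1 [(13,6) (15,0) (22,2) (24,11)]:
  edge (13,6)–(15,0): clear
  edge (15,0)–(22,2): clear
  edge (22,2)–(24,11): clear
  edge (24,11)–(13,6): clear
  midpoint (5/2,29/2) outside
  → clear
Obstacle 2 [(1,11) (4,0) (8,4) (8,7) (7,11)]:
  edge (1,11)–(4,0): crosses AB
  edge (4,0)–(8,4): clear
  edge (8,4)–(8,7): clear
  edge (8,7)–(7,11): clear
  edge (7,11)–(1,11): crosses AB
  → BLOCKED
Obstacle 3 [(13,24) (15,16) (22,21) (20,23) (18,24)]:
  edge (13,24)–(15,16): clear
  edge (15,16)–(22,21): clear
  edge (22,21)–(20,23): clear
  edge (20,23)–(18,24): clear
  edge (18,24)–(13,24): clear
  midpoint (5/2,29/2) outside
  → clear
Obstacle 4 [(0,21) (1,16) (11,13) (11,17) (8,22)]:
  edge (0,21)–(1,16): clear
  edge (1,16)–(11,13): crosses AB
  edge (11,13)–(11,17): clear
  edge (11,17)–(8,22): clear
  edge (8,22)–(0,21): crosses AB
  → BLOCKED

BLOCKED by obstacle 2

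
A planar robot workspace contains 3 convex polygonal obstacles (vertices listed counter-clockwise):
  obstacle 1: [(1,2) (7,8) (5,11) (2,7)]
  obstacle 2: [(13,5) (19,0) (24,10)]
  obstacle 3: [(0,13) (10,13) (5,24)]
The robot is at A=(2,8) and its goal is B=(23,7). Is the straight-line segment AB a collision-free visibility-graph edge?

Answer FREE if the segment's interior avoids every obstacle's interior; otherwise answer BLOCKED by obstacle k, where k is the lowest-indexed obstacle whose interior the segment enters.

BLOCKED by obstacle 1

Obstacle 1 [(1,2) (7,8) (5,11) (2,7)]:
  edge (1,2)–(7,8): crosses AB
  edge (7,8)–(5,11): clear
  edge (5,11)–(2,7): crosses AB
  edge (2,7)–(1,2): clear
  → BLOCKED
Obstacle 2 [(13,5) (19,0) (24,10)]:
  edge (13,5)–(19,0): clear
  edge (19,0)–(24,10): crosses AB
  edge (24,10)–(13,5): crosses AB
  → BLOCKED
Obstacle 3 [(0,13) (10,13) (5,24)]:
  edge (0,13)–(10,13): clear
  edge (10,13)–(5,24): clear
  edge (5,24)–(0,13): clear
  midpoint (25/2,15/2) outside
  → clear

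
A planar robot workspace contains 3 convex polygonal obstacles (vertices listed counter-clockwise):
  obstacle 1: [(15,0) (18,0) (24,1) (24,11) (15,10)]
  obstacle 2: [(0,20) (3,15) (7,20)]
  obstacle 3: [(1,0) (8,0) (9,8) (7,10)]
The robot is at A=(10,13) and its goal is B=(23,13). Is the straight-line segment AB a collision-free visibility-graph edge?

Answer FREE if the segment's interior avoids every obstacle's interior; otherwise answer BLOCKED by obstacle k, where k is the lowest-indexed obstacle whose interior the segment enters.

Obstacle 1 [(15,0) (18,0) (24,1) (24,11) (15,10)]:
  edge (15,0)–(18,0): clear
  edge (18,0)–(24,1): clear
  edge (24,1)–(24,11): clear
  edge (24,11)–(15,10): clear
  edge (15,10)–(15,0): clear
  midpoint (33/2,13) outside
  → clear
Obstacle 2 [(0,20) (3,15) (7,20)]:
  edge (0,20)–(3,15): clear
  edge (3,15)–(7,20): clear
  edge (7,20)–(0,20): clear
  midpoint (33/2,13) outside
  → clear
Obstacle 3 [(1,0) (8,0) (9,8) (7,10)]:
  edge (1,0)–(8,0): clear
  edge (8,0)–(9,8): clear
  edge (9,8)–(7,10): clear
  edge (7,10)–(1,0): clear
  midpoint (33/2,13) outside
  → clear

FREE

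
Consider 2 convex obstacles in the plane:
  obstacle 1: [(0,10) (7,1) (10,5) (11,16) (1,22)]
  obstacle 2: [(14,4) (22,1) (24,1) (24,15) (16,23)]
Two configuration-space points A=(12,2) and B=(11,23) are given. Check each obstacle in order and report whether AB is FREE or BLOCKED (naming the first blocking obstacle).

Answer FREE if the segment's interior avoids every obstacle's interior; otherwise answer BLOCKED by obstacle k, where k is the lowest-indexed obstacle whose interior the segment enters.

FREE

Obstacle 1 [(0,10) (7,1) (10,5) (11,16) (1,22)]:
  edge (0,10)–(7,1): clear
  edge (7,1)–(10,5): clear
  edge (10,5)–(11,16): clear
  edge (11,16)–(1,22): clear
  edge (1,22)–(0,10): clear
  midpoint (23/2,25/2) outside
  → clear
Obstacle 2 [(14,4) (22,1) (24,1) (24,15) (16,23)]:
  edge (14,4)–(22,1): clear
  edge (22,1)–(24,1): clear
  edge (24,1)–(24,15): clear
  edge (24,15)–(16,23): clear
  edge (16,23)–(14,4): clear
  midpoint (23/2,25/2) outside
  → clear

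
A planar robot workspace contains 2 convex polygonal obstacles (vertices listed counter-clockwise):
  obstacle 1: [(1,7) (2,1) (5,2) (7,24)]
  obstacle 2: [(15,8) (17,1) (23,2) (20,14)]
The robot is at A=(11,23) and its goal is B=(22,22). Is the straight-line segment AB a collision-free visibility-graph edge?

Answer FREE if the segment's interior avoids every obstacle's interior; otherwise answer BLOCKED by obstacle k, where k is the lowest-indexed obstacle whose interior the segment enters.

Obstacle 1 [(1,7) (2,1) (5,2) (7,24)]:
  edge (1,7)–(2,1): clear
  edge (2,1)–(5,2): clear
  edge (5,2)–(7,24): clear
  edge (7,24)–(1,7): clear
  midpoint (33/2,45/2) outside
  → clear
Obstacle 2 [(15,8) (17,1) (23,2) (20,14)]:
  edge (15,8)–(17,1): clear
  edge (17,1)–(23,2): clear
  edge (23,2)–(20,14): clear
  edge (20,14)–(15,8): clear
  midpoint (33/2,45/2) outside
  → clear

FREE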